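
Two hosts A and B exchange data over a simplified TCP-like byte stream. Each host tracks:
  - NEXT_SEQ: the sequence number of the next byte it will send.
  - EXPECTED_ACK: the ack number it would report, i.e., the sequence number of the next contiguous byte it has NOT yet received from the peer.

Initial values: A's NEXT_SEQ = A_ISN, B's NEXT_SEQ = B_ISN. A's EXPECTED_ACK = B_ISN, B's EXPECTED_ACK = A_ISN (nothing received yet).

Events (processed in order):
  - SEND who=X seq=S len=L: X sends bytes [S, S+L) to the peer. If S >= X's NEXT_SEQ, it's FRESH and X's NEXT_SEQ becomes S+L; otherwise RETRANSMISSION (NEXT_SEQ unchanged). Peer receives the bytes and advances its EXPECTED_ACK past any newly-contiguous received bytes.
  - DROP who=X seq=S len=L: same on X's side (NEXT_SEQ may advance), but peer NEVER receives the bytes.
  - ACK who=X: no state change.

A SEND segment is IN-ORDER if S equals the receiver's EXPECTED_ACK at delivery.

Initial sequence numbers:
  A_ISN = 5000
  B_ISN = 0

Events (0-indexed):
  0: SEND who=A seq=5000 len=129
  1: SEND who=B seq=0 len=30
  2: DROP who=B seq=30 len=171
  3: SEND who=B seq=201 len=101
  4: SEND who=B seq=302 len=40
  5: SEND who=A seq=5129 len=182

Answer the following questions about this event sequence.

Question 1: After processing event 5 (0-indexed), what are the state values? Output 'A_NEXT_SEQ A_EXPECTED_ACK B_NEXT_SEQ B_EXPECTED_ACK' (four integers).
After event 0: A_seq=5129 A_ack=0 B_seq=0 B_ack=5129
After event 1: A_seq=5129 A_ack=30 B_seq=30 B_ack=5129
After event 2: A_seq=5129 A_ack=30 B_seq=201 B_ack=5129
After event 3: A_seq=5129 A_ack=30 B_seq=302 B_ack=5129
After event 4: A_seq=5129 A_ack=30 B_seq=342 B_ack=5129
After event 5: A_seq=5311 A_ack=30 B_seq=342 B_ack=5311

5311 30 342 5311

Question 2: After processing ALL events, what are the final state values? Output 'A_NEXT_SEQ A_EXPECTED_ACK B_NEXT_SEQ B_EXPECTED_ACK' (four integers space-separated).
Answer: 5311 30 342 5311

Derivation:
After event 0: A_seq=5129 A_ack=0 B_seq=0 B_ack=5129
After event 1: A_seq=5129 A_ack=30 B_seq=30 B_ack=5129
After event 2: A_seq=5129 A_ack=30 B_seq=201 B_ack=5129
After event 3: A_seq=5129 A_ack=30 B_seq=302 B_ack=5129
After event 4: A_seq=5129 A_ack=30 B_seq=342 B_ack=5129
After event 5: A_seq=5311 A_ack=30 B_seq=342 B_ack=5311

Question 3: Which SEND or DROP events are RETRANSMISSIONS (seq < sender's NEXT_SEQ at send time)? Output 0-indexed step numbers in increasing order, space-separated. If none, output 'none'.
Answer: none

Derivation:
Step 0: SEND seq=5000 -> fresh
Step 1: SEND seq=0 -> fresh
Step 2: DROP seq=30 -> fresh
Step 3: SEND seq=201 -> fresh
Step 4: SEND seq=302 -> fresh
Step 5: SEND seq=5129 -> fresh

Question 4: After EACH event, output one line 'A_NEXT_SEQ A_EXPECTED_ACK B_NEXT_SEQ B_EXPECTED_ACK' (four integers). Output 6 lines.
5129 0 0 5129
5129 30 30 5129
5129 30 201 5129
5129 30 302 5129
5129 30 342 5129
5311 30 342 5311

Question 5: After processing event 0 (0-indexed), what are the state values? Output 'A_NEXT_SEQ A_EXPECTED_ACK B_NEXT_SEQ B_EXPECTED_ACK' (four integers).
After event 0: A_seq=5129 A_ack=0 B_seq=0 B_ack=5129

5129 0 0 5129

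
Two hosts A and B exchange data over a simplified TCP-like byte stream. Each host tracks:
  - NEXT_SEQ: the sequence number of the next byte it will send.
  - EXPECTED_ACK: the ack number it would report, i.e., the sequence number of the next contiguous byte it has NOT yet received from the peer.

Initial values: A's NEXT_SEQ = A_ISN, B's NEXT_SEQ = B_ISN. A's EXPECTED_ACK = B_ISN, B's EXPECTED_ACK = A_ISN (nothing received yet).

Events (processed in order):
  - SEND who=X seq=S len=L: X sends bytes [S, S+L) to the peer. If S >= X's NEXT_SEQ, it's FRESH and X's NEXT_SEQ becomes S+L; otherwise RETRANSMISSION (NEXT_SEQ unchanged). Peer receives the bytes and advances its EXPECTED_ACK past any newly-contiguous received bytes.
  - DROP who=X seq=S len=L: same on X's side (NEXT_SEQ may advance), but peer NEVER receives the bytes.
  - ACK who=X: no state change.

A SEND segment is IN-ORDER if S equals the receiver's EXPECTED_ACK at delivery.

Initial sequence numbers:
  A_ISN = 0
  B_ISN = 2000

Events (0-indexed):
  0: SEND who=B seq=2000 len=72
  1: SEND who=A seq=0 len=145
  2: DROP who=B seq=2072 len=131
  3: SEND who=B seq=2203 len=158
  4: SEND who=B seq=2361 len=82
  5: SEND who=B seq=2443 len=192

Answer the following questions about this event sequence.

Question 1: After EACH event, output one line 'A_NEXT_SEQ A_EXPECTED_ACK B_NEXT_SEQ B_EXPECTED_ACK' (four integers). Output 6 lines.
0 2072 2072 0
145 2072 2072 145
145 2072 2203 145
145 2072 2361 145
145 2072 2443 145
145 2072 2635 145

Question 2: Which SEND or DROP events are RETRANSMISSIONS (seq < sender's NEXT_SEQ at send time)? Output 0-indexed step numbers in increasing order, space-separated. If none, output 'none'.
Answer: none

Derivation:
Step 0: SEND seq=2000 -> fresh
Step 1: SEND seq=0 -> fresh
Step 2: DROP seq=2072 -> fresh
Step 3: SEND seq=2203 -> fresh
Step 4: SEND seq=2361 -> fresh
Step 5: SEND seq=2443 -> fresh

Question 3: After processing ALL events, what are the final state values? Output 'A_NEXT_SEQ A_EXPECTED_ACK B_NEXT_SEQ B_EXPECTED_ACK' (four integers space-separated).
After event 0: A_seq=0 A_ack=2072 B_seq=2072 B_ack=0
After event 1: A_seq=145 A_ack=2072 B_seq=2072 B_ack=145
After event 2: A_seq=145 A_ack=2072 B_seq=2203 B_ack=145
After event 3: A_seq=145 A_ack=2072 B_seq=2361 B_ack=145
After event 4: A_seq=145 A_ack=2072 B_seq=2443 B_ack=145
After event 5: A_seq=145 A_ack=2072 B_seq=2635 B_ack=145

Answer: 145 2072 2635 145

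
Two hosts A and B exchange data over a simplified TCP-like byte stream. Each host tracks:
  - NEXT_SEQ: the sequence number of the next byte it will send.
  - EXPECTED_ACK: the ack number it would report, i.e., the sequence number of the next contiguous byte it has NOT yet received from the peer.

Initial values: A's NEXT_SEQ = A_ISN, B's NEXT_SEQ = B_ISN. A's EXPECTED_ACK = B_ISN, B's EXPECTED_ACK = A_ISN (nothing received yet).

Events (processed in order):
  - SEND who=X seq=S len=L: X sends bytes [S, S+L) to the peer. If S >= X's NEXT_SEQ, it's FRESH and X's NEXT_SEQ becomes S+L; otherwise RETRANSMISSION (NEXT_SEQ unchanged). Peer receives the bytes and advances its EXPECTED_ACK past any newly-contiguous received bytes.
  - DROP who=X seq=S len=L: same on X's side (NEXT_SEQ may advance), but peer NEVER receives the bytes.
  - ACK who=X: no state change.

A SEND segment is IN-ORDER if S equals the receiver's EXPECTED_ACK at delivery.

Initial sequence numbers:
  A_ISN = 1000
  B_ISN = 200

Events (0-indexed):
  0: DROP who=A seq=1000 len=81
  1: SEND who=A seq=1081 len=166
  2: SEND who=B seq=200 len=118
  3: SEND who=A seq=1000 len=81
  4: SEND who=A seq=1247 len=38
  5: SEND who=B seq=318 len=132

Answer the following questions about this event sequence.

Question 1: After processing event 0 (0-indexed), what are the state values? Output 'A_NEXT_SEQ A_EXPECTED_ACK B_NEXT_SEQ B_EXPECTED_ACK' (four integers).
After event 0: A_seq=1081 A_ack=200 B_seq=200 B_ack=1000

1081 200 200 1000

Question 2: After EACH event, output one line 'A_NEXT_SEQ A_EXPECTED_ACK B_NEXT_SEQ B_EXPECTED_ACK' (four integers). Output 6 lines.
1081 200 200 1000
1247 200 200 1000
1247 318 318 1000
1247 318 318 1247
1285 318 318 1285
1285 450 450 1285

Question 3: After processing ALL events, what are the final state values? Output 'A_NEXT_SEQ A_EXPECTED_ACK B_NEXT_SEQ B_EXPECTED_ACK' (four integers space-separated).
After event 0: A_seq=1081 A_ack=200 B_seq=200 B_ack=1000
After event 1: A_seq=1247 A_ack=200 B_seq=200 B_ack=1000
After event 2: A_seq=1247 A_ack=318 B_seq=318 B_ack=1000
After event 3: A_seq=1247 A_ack=318 B_seq=318 B_ack=1247
After event 4: A_seq=1285 A_ack=318 B_seq=318 B_ack=1285
After event 5: A_seq=1285 A_ack=450 B_seq=450 B_ack=1285

Answer: 1285 450 450 1285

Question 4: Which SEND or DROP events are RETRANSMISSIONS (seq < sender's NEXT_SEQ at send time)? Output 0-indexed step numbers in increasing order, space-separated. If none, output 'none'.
Step 0: DROP seq=1000 -> fresh
Step 1: SEND seq=1081 -> fresh
Step 2: SEND seq=200 -> fresh
Step 3: SEND seq=1000 -> retransmit
Step 4: SEND seq=1247 -> fresh
Step 5: SEND seq=318 -> fresh

Answer: 3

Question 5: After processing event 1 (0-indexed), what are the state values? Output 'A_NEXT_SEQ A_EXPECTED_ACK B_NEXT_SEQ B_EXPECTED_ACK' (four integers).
After event 0: A_seq=1081 A_ack=200 B_seq=200 B_ack=1000
After event 1: A_seq=1247 A_ack=200 B_seq=200 B_ack=1000

1247 200 200 1000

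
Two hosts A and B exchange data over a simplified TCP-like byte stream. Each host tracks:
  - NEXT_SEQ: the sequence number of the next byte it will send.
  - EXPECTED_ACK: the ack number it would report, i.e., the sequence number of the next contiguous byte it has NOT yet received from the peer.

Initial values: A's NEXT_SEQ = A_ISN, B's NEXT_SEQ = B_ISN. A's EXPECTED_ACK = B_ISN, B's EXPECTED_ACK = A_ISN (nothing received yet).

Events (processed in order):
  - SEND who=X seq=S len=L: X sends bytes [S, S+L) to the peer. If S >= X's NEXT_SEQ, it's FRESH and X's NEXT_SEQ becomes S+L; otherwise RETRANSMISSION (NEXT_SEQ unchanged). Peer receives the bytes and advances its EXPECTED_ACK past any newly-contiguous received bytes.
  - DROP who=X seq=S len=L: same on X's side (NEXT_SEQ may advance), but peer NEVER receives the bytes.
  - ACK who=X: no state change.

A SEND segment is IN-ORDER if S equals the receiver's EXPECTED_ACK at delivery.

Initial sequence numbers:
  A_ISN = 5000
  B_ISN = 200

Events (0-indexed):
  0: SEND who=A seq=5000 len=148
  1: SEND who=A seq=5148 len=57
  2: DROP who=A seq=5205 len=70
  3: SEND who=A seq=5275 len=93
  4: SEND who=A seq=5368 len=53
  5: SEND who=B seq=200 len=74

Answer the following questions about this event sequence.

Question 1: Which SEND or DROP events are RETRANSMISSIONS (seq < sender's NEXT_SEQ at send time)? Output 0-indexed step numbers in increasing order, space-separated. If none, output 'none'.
Answer: none

Derivation:
Step 0: SEND seq=5000 -> fresh
Step 1: SEND seq=5148 -> fresh
Step 2: DROP seq=5205 -> fresh
Step 3: SEND seq=5275 -> fresh
Step 4: SEND seq=5368 -> fresh
Step 5: SEND seq=200 -> fresh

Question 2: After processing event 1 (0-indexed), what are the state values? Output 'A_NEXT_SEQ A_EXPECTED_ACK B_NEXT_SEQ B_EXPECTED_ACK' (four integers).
After event 0: A_seq=5148 A_ack=200 B_seq=200 B_ack=5148
After event 1: A_seq=5205 A_ack=200 B_seq=200 B_ack=5205

5205 200 200 5205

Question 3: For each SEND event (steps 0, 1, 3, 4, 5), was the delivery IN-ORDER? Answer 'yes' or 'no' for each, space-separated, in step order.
Step 0: SEND seq=5000 -> in-order
Step 1: SEND seq=5148 -> in-order
Step 3: SEND seq=5275 -> out-of-order
Step 4: SEND seq=5368 -> out-of-order
Step 5: SEND seq=200 -> in-order

Answer: yes yes no no yes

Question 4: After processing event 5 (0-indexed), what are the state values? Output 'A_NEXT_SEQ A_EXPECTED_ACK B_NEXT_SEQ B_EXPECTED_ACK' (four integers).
After event 0: A_seq=5148 A_ack=200 B_seq=200 B_ack=5148
After event 1: A_seq=5205 A_ack=200 B_seq=200 B_ack=5205
After event 2: A_seq=5275 A_ack=200 B_seq=200 B_ack=5205
After event 3: A_seq=5368 A_ack=200 B_seq=200 B_ack=5205
After event 4: A_seq=5421 A_ack=200 B_seq=200 B_ack=5205
After event 5: A_seq=5421 A_ack=274 B_seq=274 B_ack=5205

5421 274 274 5205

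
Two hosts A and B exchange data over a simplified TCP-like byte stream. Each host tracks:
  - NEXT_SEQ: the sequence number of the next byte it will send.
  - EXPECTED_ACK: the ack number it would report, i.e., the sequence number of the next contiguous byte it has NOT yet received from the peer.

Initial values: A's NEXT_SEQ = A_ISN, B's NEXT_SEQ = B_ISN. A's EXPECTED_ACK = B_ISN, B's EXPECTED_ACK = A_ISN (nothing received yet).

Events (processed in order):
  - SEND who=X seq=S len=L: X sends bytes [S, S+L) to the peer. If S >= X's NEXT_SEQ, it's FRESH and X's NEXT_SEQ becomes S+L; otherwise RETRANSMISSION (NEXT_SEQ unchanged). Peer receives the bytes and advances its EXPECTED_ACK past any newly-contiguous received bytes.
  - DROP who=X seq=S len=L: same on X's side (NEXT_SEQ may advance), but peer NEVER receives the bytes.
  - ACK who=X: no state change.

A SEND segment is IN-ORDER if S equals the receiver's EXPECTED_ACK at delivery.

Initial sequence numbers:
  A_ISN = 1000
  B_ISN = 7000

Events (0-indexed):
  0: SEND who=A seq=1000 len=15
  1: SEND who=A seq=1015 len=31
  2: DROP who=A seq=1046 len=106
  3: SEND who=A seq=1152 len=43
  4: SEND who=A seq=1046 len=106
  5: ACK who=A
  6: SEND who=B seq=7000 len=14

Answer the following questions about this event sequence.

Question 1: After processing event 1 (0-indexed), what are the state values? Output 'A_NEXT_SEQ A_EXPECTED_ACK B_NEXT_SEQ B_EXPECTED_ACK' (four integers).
After event 0: A_seq=1015 A_ack=7000 B_seq=7000 B_ack=1015
After event 1: A_seq=1046 A_ack=7000 B_seq=7000 B_ack=1046

1046 7000 7000 1046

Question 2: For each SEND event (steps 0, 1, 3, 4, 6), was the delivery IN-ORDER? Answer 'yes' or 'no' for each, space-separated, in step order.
Step 0: SEND seq=1000 -> in-order
Step 1: SEND seq=1015 -> in-order
Step 3: SEND seq=1152 -> out-of-order
Step 4: SEND seq=1046 -> in-order
Step 6: SEND seq=7000 -> in-order

Answer: yes yes no yes yes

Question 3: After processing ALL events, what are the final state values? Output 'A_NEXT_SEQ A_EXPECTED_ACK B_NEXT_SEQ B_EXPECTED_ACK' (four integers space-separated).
After event 0: A_seq=1015 A_ack=7000 B_seq=7000 B_ack=1015
After event 1: A_seq=1046 A_ack=7000 B_seq=7000 B_ack=1046
After event 2: A_seq=1152 A_ack=7000 B_seq=7000 B_ack=1046
After event 3: A_seq=1195 A_ack=7000 B_seq=7000 B_ack=1046
After event 4: A_seq=1195 A_ack=7000 B_seq=7000 B_ack=1195
After event 5: A_seq=1195 A_ack=7000 B_seq=7000 B_ack=1195
After event 6: A_seq=1195 A_ack=7014 B_seq=7014 B_ack=1195

Answer: 1195 7014 7014 1195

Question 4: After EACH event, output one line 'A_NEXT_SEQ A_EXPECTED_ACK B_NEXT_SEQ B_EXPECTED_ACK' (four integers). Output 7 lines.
1015 7000 7000 1015
1046 7000 7000 1046
1152 7000 7000 1046
1195 7000 7000 1046
1195 7000 7000 1195
1195 7000 7000 1195
1195 7014 7014 1195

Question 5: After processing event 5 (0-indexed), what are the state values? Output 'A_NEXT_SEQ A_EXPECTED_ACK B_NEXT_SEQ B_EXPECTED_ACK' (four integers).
After event 0: A_seq=1015 A_ack=7000 B_seq=7000 B_ack=1015
After event 1: A_seq=1046 A_ack=7000 B_seq=7000 B_ack=1046
After event 2: A_seq=1152 A_ack=7000 B_seq=7000 B_ack=1046
After event 3: A_seq=1195 A_ack=7000 B_seq=7000 B_ack=1046
After event 4: A_seq=1195 A_ack=7000 B_seq=7000 B_ack=1195
After event 5: A_seq=1195 A_ack=7000 B_seq=7000 B_ack=1195

1195 7000 7000 1195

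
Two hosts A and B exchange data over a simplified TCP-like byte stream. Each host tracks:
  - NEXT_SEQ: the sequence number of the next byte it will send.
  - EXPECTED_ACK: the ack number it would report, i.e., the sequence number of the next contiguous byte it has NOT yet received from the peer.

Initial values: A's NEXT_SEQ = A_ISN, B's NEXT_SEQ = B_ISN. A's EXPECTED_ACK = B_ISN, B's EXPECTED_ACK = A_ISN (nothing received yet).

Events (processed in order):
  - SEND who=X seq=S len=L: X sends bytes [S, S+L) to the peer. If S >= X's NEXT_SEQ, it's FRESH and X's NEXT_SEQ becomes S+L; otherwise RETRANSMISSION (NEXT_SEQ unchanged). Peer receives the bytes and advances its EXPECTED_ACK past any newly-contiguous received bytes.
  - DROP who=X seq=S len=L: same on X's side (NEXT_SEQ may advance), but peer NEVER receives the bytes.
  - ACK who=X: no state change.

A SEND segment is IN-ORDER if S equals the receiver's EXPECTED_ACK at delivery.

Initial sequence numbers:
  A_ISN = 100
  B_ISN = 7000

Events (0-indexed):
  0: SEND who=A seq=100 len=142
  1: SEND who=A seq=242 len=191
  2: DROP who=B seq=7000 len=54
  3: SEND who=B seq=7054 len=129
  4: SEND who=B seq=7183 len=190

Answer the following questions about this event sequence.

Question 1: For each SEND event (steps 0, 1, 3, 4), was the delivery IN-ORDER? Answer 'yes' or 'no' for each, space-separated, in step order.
Answer: yes yes no no

Derivation:
Step 0: SEND seq=100 -> in-order
Step 1: SEND seq=242 -> in-order
Step 3: SEND seq=7054 -> out-of-order
Step 4: SEND seq=7183 -> out-of-order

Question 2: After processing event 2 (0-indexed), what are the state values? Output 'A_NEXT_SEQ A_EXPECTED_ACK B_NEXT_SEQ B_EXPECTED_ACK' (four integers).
After event 0: A_seq=242 A_ack=7000 B_seq=7000 B_ack=242
After event 1: A_seq=433 A_ack=7000 B_seq=7000 B_ack=433
After event 2: A_seq=433 A_ack=7000 B_seq=7054 B_ack=433

433 7000 7054 433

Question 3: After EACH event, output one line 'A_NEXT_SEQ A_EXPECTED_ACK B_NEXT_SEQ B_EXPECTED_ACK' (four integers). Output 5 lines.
242 7000 7000 242
433 7000 7000 433
433 7000 7054 433
433 7000 7183 433
433 7000 7373 433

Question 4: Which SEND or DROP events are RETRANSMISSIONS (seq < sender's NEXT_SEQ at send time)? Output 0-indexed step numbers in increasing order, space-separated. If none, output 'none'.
Step 0: SEND seq=100 -> fresh
Step 1: SEND seq=242 -> fresh
Step 2: DROP seq=7000 -> fresh
Step 3: SEND seq=7054 -> fresh
Step 4: SEND seq=7183 -> fresh

Answer: none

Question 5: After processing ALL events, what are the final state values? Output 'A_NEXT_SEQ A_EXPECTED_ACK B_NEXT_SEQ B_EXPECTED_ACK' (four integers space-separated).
Answer: 433 7000 7373 433

Derivation:
After event 0: A_seq=242 A_ack=7000 B_seq=7000 B_ack=242
After event 1: A_seq=433 A_ack=7000 B_seq=7000 B_ack=433
After event 2: A_seq=433 A_ack=7000 B_seq=7054 B_ack=433
After event 3: A_seq=433 A_ack=7000 B_seq=7183 B_ack=433
After event 4: A_seq=433 A_ack=7000 B_seq=7373 B_ack=433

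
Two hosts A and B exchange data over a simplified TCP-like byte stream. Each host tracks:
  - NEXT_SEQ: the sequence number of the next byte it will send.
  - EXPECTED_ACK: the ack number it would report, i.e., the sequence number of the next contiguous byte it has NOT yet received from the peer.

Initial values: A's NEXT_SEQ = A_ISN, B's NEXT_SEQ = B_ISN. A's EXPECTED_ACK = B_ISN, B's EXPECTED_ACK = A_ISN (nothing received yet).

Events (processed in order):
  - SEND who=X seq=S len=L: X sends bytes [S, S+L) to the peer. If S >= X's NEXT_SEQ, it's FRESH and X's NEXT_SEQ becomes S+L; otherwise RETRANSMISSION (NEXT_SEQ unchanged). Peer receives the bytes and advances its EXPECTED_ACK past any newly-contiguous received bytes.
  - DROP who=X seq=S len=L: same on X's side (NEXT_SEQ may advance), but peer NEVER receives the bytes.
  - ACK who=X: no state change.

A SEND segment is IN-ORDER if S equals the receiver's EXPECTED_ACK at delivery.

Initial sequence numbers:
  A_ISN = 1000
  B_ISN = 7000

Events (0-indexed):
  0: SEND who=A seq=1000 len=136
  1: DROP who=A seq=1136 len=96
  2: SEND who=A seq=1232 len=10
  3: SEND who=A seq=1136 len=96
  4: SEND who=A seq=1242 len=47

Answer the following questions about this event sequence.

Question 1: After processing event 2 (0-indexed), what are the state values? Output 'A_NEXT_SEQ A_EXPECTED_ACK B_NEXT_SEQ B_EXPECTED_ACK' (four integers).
After event 0: A_seq=1136 A_ack=7000 B_seq=7000 B_ack=1136
After event 1: A_seq=1232 A_ack=7000 B_seq=7000 B_ack=1136
After event 2: A_seq=1242 A_ack=7000 B_seq=7000 B_ack=1136

1242 7000 7000 1136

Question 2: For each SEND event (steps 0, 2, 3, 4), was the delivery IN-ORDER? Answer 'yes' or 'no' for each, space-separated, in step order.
Step 0: SEND seq=1000 -> in-order
Step 2: SEND seq=1232 -> out-of-order
Step 3: SEND seq=1136 -> in-order
Step 4: SEND seq=1242 -> in-order

Answer: yes no yes yes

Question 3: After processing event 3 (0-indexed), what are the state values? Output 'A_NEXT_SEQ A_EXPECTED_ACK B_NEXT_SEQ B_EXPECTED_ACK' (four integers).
After event 0: A_seq=1136 A_ack=7000 B_seq=7000 B_ack=1136
After event 1: A_seq=1232 A_ack=7000 B_seq=7000 B_ack=1136
After event 2: A_seq=1242 A_ack=7000 B_seq=7000 B_ack=1136
After event 3: A_seq=1242 A_ack=7000 B_seq=7000 B_ack=1242

1242 7000 7000 1242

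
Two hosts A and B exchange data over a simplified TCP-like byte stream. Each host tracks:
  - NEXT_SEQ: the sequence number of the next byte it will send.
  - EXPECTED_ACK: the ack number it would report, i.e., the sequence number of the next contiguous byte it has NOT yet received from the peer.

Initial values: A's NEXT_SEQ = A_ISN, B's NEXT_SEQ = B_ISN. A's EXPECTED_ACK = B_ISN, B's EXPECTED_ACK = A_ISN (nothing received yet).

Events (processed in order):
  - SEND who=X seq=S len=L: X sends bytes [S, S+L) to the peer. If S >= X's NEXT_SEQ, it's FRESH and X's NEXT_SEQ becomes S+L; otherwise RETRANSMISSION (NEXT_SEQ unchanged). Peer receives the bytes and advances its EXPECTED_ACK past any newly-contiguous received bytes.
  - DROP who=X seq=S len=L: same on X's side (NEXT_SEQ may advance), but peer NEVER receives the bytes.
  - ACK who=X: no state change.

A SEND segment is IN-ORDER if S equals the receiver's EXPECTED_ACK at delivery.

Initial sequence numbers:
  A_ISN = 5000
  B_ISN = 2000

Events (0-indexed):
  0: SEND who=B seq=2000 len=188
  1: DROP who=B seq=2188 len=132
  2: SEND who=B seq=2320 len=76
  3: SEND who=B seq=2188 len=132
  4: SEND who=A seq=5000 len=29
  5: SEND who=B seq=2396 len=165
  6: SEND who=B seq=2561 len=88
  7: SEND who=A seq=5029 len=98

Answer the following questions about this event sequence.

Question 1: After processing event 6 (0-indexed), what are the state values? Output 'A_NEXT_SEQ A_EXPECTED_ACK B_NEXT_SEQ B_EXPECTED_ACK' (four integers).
After event 0: A_seq=5000 A_ack=2188 B_seq=2188 B_ack=5000
After event 1: A_seq=5000 A_ack=2188 B_seq=2320 B_ack=5000
After event 2: A_seq=5000 A_ack=2188 B_seq=2396 B_ack=5000
After event 3: A_seq=5000 A_ack=2396 B_seq=2396 B_ack=5000
After event 4: A_seq=5029 A_ack=2396 B_seq=2396 B_ack=5029
After event 5: A_seq=5029 A_ack=2561 B_seq=2561 B_ack=5029
After event 6: A_seq=5029 A_ack=2649 B_seq=2649 B_ack=5029

5029 2649 2649 5029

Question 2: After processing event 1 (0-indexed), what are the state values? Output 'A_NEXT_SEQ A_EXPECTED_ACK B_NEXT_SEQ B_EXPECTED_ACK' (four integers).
After event 0: A_seq=5000 A_ack=2188 B_seq=2188 B_ack=5000
After event 1: A_seq=5000 A_ack=2188 B_seq=2320 B_ack=5000

5000 2188 2320 5000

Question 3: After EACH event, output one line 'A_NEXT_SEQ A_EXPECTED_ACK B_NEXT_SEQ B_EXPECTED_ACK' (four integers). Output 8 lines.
5000 2188 2188 5000
5000 2188 2320 5000
5000 2188 2396 5000
5000 2396 2396 5000
5029 2396 2396 5029
5029 2561 2561 5029
5029 2649 2649 5029
5127 2649 2649 5127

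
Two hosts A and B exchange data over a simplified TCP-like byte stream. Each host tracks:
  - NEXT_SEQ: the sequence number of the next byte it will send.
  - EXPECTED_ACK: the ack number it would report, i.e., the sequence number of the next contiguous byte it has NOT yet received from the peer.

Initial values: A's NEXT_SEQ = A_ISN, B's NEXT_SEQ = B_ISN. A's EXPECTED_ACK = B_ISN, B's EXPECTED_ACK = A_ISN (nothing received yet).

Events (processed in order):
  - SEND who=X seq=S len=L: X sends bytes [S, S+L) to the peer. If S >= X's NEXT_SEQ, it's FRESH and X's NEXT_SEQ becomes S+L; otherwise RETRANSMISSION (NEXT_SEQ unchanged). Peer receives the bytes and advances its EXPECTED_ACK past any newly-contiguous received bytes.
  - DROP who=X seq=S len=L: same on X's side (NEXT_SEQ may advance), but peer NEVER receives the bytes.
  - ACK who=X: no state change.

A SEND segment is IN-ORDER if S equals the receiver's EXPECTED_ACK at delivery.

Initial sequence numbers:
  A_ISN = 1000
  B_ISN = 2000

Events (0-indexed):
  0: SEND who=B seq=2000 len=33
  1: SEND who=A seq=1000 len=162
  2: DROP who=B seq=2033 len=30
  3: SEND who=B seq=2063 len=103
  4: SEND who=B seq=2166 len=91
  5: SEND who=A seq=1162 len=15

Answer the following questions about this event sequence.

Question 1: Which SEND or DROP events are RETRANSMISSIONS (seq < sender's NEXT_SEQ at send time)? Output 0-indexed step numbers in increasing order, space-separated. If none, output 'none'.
Step 0: SEND seq=2000 -> fresh
Step 1: SEND seq=1000 -> fresh
Step 2: DROP seq=2033 -> fresh
Step 3: SEND seq=2063 -> fresh
Step 4: SEND seq=2166 -> fresh
Step 5: SEND seq=1162 -> fresh

Answer: none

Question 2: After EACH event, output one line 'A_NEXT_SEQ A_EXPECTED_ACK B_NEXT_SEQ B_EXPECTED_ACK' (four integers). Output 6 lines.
1000 2033 2033 1000
1162 2033 2033 1162
1162 2033 2063 1162
1162 2033 2166 1162
1162 2033 2257 1162
1177 2033 2257 1177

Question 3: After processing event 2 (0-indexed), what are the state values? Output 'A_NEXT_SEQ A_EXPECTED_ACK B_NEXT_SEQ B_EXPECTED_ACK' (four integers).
After event 0: A_seq=1000 A_ack=2033 B_seq=2033 B_ack=1000
After event 1: A_seq=1162 A_ack=2033 B_seq=2033 B_ack=1162
After event 2: A_seq=1162 A_ack=2033 B_seq=2063 B_ack=1162

1162 2033 2063 1162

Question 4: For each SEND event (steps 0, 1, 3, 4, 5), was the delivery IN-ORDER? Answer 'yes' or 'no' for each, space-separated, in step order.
Step 0: SEND seq=2000 -> in-order
Step 1: SEND seq=1000 -> in-order
Step 3: SEND seq=2063 -> out-of-order
Step 4: SEND seq=2166 -> out-of-order
Step 5: SEND seq=1162 -> in-order

Answer: yes yes no no yes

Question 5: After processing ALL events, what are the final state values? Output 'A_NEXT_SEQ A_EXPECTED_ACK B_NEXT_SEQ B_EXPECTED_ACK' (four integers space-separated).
Answer: 1177 2033 2257 1177

Derivation:
After event 0: A_seq=1000 A_ack=2033 B_seq=2033 B_ack=1000
After event 1: A_seq=1162 A_ack=2033 B_seq=2033 B_ack=1162
After event 2: A_seq=1162 A_ack=2033 B_seq=2063 B_ack=1162
After event 3: A_seq=1162 A_ack=2033 B_seq=2166 B_ack=1162
After event 4: A_seq=1162 A_ack=2033 B_seq=2257 B_ack=1162
After event 5: A_seq=1177 A_ack=2033 B_seq=2257 B_ack=1177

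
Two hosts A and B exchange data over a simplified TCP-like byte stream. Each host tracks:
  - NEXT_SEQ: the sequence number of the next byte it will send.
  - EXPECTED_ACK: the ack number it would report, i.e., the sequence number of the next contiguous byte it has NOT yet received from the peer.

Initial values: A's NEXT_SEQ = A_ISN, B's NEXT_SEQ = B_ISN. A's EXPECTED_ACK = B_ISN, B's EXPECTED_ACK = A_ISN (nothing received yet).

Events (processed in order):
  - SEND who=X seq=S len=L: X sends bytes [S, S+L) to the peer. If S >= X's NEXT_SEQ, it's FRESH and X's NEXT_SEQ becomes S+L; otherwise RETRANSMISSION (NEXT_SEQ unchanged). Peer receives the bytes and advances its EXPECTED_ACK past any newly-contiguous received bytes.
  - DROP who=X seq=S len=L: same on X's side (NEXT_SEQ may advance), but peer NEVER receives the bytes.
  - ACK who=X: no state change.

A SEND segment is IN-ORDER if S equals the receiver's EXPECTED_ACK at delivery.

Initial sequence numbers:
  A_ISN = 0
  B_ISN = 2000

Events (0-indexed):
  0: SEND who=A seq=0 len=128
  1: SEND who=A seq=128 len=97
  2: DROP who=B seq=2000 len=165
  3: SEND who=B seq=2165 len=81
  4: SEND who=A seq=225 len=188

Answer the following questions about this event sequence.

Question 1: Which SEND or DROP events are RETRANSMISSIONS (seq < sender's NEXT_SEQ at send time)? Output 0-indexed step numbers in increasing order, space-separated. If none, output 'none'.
Answer: none

Derivation:
Step 0: SEND seq=0 -> fresh
Step 1: SEND seq=128 -> fresh
Step 2: DROP seq=2000 -> fresh
Step 3: SEND seq=2165 -> fresh
Step 4: SEND seq=225 -> fresh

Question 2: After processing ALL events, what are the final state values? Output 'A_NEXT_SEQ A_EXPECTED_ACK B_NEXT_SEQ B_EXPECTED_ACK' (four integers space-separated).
After event 0: A_seq=128 A_ack=2000 B_seq=2000 B_ack=128
After event 1: A_seq=225 A_ack=2000 B_seq=2000 B_ack=225
After event 2: A_seq=225 A_ack=2000 B_seq=2165 B_ack=225
After event 3: A_seq=225 A_ack=2000 B_seq=2246 B_ack=225
After event 4: A_seq=413 A_ack=2000 B_seq=2246 B_ack=413

Answer: 413 2000 2246 413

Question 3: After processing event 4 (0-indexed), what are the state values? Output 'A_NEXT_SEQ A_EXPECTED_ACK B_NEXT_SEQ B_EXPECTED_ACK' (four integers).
After event 0: A_seq=128 A_ack=2000 B_seq=2000 B_ack=128
After event 1: A_seq=225 A_ack=2000 B_seq=2000 B_ack=225
After event 2: A_seq=225 A_ack=2000 B_seq=2165 B_ack=225
After event 3: A_seq=225 A_ack=2000 B_seq=2246 B_ack=225
After event 4: A_seq=413 A_ack=2000 B_seq=2246 B_ack=413

413 2000 2246 413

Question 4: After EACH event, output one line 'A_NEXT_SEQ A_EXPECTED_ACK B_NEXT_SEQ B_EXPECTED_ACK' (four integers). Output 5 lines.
128 2000 2000 128
225 2000 2000 225
225 2000 2165 225
225 2000 2246 225
413 2000 2246 413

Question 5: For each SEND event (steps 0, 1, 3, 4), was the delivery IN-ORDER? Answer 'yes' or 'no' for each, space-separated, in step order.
Step 0: SEND seq=0 -> in-order
Step 1: SEND seq=128 -> in-order
Step 3: SEND seq=2165 -> out-of-order
Step 4: SEND seq=225 -> in-order

Answer: yes yes no yes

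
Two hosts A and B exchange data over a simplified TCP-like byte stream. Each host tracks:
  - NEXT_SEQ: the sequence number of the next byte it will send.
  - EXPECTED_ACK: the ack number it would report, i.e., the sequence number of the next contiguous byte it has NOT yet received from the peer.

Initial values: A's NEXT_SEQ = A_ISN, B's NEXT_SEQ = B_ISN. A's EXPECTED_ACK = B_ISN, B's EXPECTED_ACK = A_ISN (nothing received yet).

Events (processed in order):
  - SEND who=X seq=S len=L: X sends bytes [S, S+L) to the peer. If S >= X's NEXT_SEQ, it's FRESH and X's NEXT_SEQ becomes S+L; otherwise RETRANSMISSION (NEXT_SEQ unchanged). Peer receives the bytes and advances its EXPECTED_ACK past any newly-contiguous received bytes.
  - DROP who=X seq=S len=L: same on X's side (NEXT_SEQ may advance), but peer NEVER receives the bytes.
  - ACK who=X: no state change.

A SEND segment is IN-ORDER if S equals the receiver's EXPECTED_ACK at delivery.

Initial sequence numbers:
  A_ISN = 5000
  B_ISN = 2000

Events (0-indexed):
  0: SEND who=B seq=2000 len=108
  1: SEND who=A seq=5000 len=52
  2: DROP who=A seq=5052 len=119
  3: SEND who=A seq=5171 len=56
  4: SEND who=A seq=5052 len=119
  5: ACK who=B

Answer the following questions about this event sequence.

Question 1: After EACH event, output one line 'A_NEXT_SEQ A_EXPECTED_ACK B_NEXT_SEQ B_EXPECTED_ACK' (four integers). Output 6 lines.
5000 2108 2108 5000
5052 2108 2108 5052
5171 2108 2108 5052
5227 2108 2108 5052
5227 2108 2108 5227
5227 2108 2108 5227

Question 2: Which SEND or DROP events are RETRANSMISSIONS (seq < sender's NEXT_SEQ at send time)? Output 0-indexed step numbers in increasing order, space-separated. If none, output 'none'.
Step 0: SEND seq=2000 -> fresh
Step 1: SEND seq=5000 -> fresh
Step 2: DROP seq=5052 -> fresh
Step 3: SEND seq=5171 -> fresh
Step 4: SEND seq=5052 -> retransmit

Answer: 4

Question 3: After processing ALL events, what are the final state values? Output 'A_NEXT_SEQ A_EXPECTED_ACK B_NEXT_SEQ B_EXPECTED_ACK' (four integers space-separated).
Answer: 5227 2108 2108 5227

Derivation:
After event 0: A_seq=5000 A_ack=2108 B_seq=2108 B_ack=5000
After event 1: A_seq=5052 A_ack=2108 B_seq=2108 B_ack=5052
After event 2: A_seq=5171 A_ack=2108 B_seq=2108 B_ack=5052
After event 3: A_seq=5227 A_ack=2108 B_seq=2108 B_ack=5052
After event 4: A_seq=5227 A_ack=2108 B_seq=2108 B_ack=5227
After event 5: A_seq=5227 A_ack=2108 B_seq=2108 B_ack=5227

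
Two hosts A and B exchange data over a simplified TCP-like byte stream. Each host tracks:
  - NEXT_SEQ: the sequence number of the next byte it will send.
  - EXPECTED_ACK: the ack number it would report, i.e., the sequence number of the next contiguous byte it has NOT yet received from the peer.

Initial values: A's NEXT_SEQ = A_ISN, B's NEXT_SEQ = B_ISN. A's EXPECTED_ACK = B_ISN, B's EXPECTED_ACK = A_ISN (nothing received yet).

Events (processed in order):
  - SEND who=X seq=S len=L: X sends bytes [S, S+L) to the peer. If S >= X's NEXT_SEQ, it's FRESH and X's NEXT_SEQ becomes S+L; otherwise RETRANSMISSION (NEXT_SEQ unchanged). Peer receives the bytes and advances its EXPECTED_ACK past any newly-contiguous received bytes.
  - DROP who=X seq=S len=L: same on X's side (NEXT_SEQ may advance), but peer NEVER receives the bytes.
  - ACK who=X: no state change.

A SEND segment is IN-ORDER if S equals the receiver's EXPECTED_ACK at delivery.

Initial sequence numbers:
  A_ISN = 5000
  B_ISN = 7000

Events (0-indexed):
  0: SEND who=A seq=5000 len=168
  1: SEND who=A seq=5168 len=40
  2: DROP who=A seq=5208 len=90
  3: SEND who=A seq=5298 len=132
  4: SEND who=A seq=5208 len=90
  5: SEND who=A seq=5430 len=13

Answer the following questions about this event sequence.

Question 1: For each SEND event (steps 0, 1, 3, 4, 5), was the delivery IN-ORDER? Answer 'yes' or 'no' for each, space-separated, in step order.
Answer: yes yes no yes yes

Derivation:
Step 0: SEND seq=5000 -> in-order
Step 1: SEND seq=5168 -> in-order
Step 3: SEND seq=5298 -> out-of-order
Step 4: SEND seq=5208 -> in-order
Step 5: SEND seq=5430 -> in-order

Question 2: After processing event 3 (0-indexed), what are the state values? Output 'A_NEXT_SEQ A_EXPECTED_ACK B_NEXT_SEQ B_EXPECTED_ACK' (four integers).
After event 0: A_seq=5168 A_ack=7000 B_seq=7000 B_ack=5168
After event 1: A_seq=5208 A_ack=7000 B_seq=7000 B_ack=5208
After event 2: A_seq=5298 A_ack=7000 B_seq=7000 B_ack=5208
After event 3: A_seq=5430 A_ack=7000 B_seq=7000 B_ack=5208

5430 7000 7000 5208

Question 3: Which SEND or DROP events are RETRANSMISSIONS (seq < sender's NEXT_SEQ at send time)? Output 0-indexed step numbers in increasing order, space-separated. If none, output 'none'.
Answer: 4

Derivation:
Step 0: SEND seq=5000 -> fresh
Step 1: SEND seq=5168 -> fresh
Step 2: DROP seq=5208 -> fresh
Step 3: SEND seq=5298 -> fresh
Step 4: SEND seq=5208 -> retransmit
Step 5: SEND seq=5430 -> fresh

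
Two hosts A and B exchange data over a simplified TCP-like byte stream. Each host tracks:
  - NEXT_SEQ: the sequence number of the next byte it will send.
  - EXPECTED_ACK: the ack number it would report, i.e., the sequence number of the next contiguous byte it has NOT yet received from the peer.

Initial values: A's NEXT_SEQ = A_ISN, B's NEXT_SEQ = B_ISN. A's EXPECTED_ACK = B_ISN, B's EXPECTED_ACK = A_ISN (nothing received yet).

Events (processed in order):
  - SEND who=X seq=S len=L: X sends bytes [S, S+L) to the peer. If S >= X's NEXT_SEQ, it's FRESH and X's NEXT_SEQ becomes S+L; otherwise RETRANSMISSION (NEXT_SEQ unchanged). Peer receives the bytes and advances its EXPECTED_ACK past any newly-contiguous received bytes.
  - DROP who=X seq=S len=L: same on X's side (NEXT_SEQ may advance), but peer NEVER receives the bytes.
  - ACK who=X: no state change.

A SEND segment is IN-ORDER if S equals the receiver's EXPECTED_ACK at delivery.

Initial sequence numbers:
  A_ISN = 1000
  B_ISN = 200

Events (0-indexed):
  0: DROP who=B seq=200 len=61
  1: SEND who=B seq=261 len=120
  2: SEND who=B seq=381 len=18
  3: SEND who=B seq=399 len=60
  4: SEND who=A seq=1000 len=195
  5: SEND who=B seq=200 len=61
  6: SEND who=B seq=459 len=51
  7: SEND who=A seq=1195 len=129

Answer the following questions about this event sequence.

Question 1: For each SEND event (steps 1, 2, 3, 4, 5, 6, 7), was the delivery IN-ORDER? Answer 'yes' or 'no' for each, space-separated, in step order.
Step 1: SEND seq=261 -> out-of-order
Step 2: SEND seq=381 -> out-of-order
Step 3: SEND seq=399 -> out-of-order
Step 4: SEND seq=1000 -> in-order
Step 5: SEND seq=200 -> in-order
Step 6: SEND seq=459 -> in-order
Step 7: SEND seq=1195 -> in-order

Answer: no no no yes yes yes yes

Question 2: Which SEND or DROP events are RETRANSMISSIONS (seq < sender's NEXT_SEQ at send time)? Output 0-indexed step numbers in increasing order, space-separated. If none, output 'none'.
Step 0: DROP seq=200 -> fresh
Step 1: SEND seq=261 -> fresh
Step 2: SEND seq=381 -> fresh
Step 3: SEND seq=399 -> fresh
Step 4: SEND seq=1000 -> fresh
Step 5: SEND seq=200 -> retransmit
Step 6: SEND seq=459 -> fresh
Step 7: SEND seq=1195 -> fresh

Answer: 5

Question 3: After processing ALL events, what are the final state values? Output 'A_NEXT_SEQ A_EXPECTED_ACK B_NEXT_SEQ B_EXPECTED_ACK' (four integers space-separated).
Answer: 1324 510 510 1324

Derivation:
After event 0: A_seq=1000 A_ack=200 B_seq=261 B_ack=1000
After event 1: A_seq=1000 A_ack=200 B_seq=381 B_ack=1000
After event 2: A_seq=1000 A_ack=200 B_seq=399 B_ack=1000
After event 3: A_seq=1000 A_ack=200 B_seq=459 B_ack=1000
After event 4: A_seq=1195 A_ack=200 B_seq=459 B_ack=1195
After event 5: A_seq=1195 A_ack=459 B_seq=459 B_ack=1195
After event 6: A_seq=1195 A_ack=510 B_seq=510 B_ack=1195
After event 7: A_seq=1324 A_ack=510 B_seq=510 B_ack=1324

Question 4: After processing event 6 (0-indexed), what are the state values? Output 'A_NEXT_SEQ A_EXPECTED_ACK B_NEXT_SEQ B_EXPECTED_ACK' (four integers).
After event 0: A_seq=1000 A_ack=200 B_seq=261 B_ack=1000
After event 1: A_seq=1000 A_ack=200 B_seq=381 B_ack=1000
After event 2: A_seq=1000 A_ack=200 B_seq=399 B_ack=1000
After event 3: A_seq=1000 A_ack=200 B_seq=459 B_ack=1000
After event 4: A_seq=1195 A_ack=200 B_seq=459 B_ack=1195
After event 5: A_seq=1195 A_ack=459 B_seq=459 B_ack=1195
After event 6: A_seq=1195 A_ack=510 B_seq=510 B_ack=1195

1195 510 510 1195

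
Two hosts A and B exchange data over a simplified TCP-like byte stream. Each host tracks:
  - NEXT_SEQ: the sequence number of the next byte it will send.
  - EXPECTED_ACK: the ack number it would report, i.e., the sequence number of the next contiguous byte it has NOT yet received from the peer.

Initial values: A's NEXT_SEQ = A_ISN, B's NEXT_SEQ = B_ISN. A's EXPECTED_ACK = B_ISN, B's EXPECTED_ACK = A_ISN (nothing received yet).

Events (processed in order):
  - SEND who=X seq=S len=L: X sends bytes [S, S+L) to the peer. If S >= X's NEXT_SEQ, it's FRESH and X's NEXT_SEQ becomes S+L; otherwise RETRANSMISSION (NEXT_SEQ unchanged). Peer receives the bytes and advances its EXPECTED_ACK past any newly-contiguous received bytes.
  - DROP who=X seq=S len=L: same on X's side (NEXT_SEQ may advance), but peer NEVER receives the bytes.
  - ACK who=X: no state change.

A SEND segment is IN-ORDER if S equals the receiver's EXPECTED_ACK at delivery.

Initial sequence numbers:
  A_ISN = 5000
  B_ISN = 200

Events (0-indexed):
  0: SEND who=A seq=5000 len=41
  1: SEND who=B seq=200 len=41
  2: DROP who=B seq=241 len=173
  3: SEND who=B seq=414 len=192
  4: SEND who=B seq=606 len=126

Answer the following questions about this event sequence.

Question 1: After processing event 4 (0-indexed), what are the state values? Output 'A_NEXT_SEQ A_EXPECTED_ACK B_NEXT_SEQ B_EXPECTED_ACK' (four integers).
After event 0: A_seq=5041 A_ack=200 B_seq=200 B_ack=5041
After event 1: A_seq=5041 A_ack=241 B_seq=241 B_ack=5041
After event 2: A_seq=5041 A_ack=241 B_seq=414 B_ack=5041
After event 3: A_seq=5041 A_ack=241 B_seq=606 B_ack=5041
After event 4: A_seq=5041 A_ack=241 B_seq=732 B_ack=5041

5041 241 732 5041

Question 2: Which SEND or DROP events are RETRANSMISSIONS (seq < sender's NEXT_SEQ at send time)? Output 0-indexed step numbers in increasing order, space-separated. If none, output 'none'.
Step 0: SEND seq=5000 -> fresh
Step 1: SEND seq=200 -> fresh
Step 2: DROP seq=241 -> fresh
Step 3: SEND seq=414 -> fresh
Step 4: SEND seq=606 -> fresh

Answer: none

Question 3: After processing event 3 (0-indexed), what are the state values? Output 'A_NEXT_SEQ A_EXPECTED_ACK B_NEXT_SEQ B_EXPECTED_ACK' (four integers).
After event 0: A_seq=5041 A_ack=200 B_seq=200 B_ack=5041
After event 1: A_seq=5041 A_ack=241 B_seq=241 B_ack=5041
After event 2: A_seq=5041 A_ack=241 B_seq=414 B_ack=5041
After event 3: A_seq=5041 A_ack=241 B_seq=606 B_ack=5041

5041 241 606 5041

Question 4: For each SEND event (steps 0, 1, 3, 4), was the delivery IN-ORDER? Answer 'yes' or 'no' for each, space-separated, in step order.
Step 0: SEND seq=5000 -> in-order
Step 1: SEND seq=200 -> in-order
Step 3: SEND seq=414 -> out-of-order
Step 4: SEND seq=606 -> out-of-order

Answer: yes yes no no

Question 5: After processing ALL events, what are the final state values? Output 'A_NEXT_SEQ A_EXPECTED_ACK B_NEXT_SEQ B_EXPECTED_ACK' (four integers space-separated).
After event 0: A_seq=5041 A_ack=200 B_seq=200 B_ack=5041
After event 1: A_seq=5041 A_ack=241 B_seq=241 B_ack=5041
After event 2: A_seq=5041 A_ack=241 B_seq=414 B_ack=5041
After event 3: A_seq=5041 A_ack=241 B_seq=606 B_ack=5041
After event 4: A_seq=5041 A_ack=241 B_seq=732 B_ack=5041

Answer: 5041 241 732 5041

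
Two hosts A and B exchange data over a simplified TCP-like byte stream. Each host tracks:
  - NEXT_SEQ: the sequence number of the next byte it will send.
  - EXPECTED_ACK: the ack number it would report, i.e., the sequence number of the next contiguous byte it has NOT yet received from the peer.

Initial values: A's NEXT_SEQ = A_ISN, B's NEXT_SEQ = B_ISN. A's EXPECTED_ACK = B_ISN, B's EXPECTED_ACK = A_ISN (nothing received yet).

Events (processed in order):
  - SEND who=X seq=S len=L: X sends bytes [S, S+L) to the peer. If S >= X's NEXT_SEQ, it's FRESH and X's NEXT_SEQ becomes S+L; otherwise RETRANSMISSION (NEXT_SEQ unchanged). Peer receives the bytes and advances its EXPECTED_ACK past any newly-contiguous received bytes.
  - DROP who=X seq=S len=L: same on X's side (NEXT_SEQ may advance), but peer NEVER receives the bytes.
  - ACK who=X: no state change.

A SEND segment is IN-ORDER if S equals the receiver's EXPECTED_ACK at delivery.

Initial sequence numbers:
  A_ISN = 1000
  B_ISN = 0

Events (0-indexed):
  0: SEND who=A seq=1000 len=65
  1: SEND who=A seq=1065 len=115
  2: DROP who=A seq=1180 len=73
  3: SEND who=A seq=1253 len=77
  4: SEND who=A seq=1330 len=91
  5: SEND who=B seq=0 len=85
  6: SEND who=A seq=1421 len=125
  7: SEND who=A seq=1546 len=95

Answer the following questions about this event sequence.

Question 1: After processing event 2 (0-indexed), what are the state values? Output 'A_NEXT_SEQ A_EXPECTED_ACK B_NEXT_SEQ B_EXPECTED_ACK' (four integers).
After event 0: A_seq=1065 A_ack=0 B_seq=0 B_ack=1065
After event 1: A_seq=1180 A_ack=0 B_seq=0 B_ack=1180
After event 2: A_seq=1253 A_ack=0 B_seq=0 B_ack=1180

1253 0 0 1180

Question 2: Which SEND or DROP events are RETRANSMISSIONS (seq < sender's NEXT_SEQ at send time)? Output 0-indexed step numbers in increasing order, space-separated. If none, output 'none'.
Answer: none

Derivation:
Step 0: SEND seq=1000 -> fresh
Step 1: SEND seq=1065 -> fresh
Step 2: DROP seq=1180 -> fresh
Step 3: SEND seq=1253 -> fresh
Step 4: SEND seq=1330 -> fresh
Step 5: SEND seq=0 -> fresh
Step 6: SEND seq=1421 -> fresh
Step 7: SEND seq=1546 -> fresh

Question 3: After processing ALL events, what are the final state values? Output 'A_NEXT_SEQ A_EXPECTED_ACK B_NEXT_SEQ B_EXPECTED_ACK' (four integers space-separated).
After event 0: A_seq=1065 A_ack=0 B_seq=0 B_ack=1065
After event 1: A_seq=1180 A_ack=0 B_seq=0 B_ack=1180
After event 2: A_seq=1253 A_ack=0 B_seq=0 B_ack=1180
After event 3: A_seq=1330 A_ack=0 B_seq=0 B_ack=1180
After event 4: A_seq=1421 A_ack=0 B_seq=0 B_ack=1180
After event 5: A_seq=1421 A_ack=85 B_seq=85 B_ack=1180
After event 6: A_seq=1546 A_ack=85 B_seq=85 B_ack=1180
After event 7: A_seq=1641 A_ack=85 B_seq=85 B_ack=1180

Answer: 1641 85 85 1180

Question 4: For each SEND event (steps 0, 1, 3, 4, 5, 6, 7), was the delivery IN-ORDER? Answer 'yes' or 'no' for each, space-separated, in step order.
Answer: yes yes no no yes no no

Derivation:
Step 0: SEND seq=1000 -> in-order
Step 1: SEND seq=1065 -> in-order
Step 3: SEND seq=1253 -> out-of-order
Step 4: SEND seq=1330 -> out-of-order
Step 5: SEND seq=0 -> in-order
Step 6: SEND seq=1421 -> out-of-order
Step 7: SEND seq=1546 -> out-of-order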